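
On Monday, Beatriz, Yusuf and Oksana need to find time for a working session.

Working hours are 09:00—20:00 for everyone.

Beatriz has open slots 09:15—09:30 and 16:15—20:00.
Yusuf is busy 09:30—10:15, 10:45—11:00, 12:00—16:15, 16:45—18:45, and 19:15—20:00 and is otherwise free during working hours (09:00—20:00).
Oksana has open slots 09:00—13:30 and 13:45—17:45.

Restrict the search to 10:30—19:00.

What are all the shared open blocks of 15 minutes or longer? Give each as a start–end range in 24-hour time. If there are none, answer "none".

Yusuf free within 09:00–20:00: 09:00–09:30, 10:15–10:45, 11:00–12:00, 16:15–16:45, 18:45–19:15.
Beatriz ∩ Yusuf: 09:15–09:30, 16:15–16:45, 18:45–19:15.
Beatriz ∩ Yusuf ∩ Oksana: 09:15–09:30, 16:15–16:45.
Restricted to 10:30–19:00: 16:15–16:45.
Windows ≥ 15 min: 16:15–16:45.

16:15–16:45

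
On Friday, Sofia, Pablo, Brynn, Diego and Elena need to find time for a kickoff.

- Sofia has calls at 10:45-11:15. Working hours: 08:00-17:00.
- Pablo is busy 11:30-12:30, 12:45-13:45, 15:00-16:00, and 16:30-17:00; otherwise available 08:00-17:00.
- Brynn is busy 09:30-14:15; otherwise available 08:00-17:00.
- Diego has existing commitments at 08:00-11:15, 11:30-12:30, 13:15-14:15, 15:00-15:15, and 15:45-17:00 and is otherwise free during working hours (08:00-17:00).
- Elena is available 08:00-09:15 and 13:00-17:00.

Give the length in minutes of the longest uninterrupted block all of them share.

45 minutes

Sofia free within 08:00–17:00: 08:00–10:45, 11:15–17:00.
Pablo free within 08:00–17:00: 08:00–11:30, 12:30–12:45, 13:45–15:00, 16:00–16:30.
Brynn free within 08:00–17:00: 08:00–09:30, 14:15–17:00.
Diego free within 08:00–17:00: 11:15–11:30, 12:30–13:15, 14:15–15:00, 15:15–15:45.
Sofia ∩ Pablo: 08:00–10:45, 11:15–11:30, 12:30–12:45, 13:45–15:00, 16:00–16:30.
Sofia ∩ Pablo ∩ Brynn: 08:00–09:30, 14:15–15:00, 16:00–16:30.
Sofia ∩ Pablo ∩ Brynn ∩ Diego: 14:15–15:00.
Sofia ∩ Pablo ∩ Brynn ∩ Diego ∩ Elena: 14:15–15:00.
Single common window of 45 minutes.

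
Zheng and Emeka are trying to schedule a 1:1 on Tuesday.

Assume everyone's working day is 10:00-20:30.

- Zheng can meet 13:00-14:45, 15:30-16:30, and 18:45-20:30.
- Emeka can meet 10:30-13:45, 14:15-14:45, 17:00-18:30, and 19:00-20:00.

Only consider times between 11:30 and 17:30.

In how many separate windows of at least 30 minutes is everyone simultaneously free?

Zheng ∩ Emeka: 13:00–13:45, 14:15–14:45, 19:00–20:00.
Restricted to 11:30–17:30: 13:00–13:45, 14:15–14:45.
Windows ≥ 30 min: 13:00–13:45, 14:15–14:45.
That's 2 windows.

2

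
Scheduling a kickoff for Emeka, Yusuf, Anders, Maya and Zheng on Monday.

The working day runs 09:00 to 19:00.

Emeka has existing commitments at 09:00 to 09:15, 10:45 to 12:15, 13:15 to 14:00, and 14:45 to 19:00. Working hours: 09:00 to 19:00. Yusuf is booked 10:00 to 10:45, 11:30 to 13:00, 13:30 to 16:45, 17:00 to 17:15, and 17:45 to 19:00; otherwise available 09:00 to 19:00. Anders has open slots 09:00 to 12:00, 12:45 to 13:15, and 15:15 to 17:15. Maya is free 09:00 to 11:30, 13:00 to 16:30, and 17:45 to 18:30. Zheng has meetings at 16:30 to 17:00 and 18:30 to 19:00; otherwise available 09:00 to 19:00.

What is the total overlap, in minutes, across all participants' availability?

60 minutes

Emeka free within 09:00–19:00: 09:15–10:45, 12:15–13:15, 14:00–14:45.
Yusuf free within 09:00–19:00: 09:00–10:00, 10:45–11:30, 13:00–13:30, 16:45–17:00, 17:15–17:45.
Zheng free within 09:00–19:00: 09:00–16:30, 17:00–18:30.
Emeka ∩ Yusuf: 09:15–10:00, 13:00–13:15.
Emeka ∩ Yusuf ∩ Anders: 09:15–10:00, 13:00–13:15.
Emeka ∩ Yusuf ∩ Anders ∩ Maya: 09:15–10:00, 13:00–13:15.
Emeka ∩ Yusuf ∩ Anders ∩ Maya ∩ Zheng: 09:15–10:00, 13:00–13:15.
Total common minutes: 45 + 15 = 60.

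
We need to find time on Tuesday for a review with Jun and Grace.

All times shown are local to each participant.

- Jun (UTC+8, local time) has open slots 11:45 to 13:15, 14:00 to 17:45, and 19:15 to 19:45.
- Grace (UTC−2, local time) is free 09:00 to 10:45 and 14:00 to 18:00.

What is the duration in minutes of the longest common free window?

30 minutes

Jun → UTC: 03:45–05:15, 06:00–09:45, 11:15–11:45.
Grace → UTC: 11:00–12:45, 16:00–20:00.
Jun ∩ Grace: 11:15–11:45.
Single common window of 30 minutes.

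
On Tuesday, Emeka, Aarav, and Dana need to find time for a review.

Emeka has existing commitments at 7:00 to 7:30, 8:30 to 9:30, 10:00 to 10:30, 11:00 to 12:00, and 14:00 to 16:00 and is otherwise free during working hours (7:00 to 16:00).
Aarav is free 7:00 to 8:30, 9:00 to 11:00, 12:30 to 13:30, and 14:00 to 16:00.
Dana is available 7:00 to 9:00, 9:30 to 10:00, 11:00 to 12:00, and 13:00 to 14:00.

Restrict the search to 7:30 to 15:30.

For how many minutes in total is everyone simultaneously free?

Emeka free within 07:00–16:00: 07:30–08:30, 09:30–10:00, 10:30–11:00, 12:00–14:00.
Emeka ∩ Aarav: 07:30–08:30, 09:30–10:00, 10:30–11:00, 12:30–13:30.
Emeka ∩ Aarav ∩ Dana: 07:30–08:30, 09:30–10:00, 13:00–13:30.
Restricted to 07:30–15:30: 07:30–08:30, 09:30–10:00, 13:00–13:30.
Total common minutes: 60 + 30 + 30 = 120.

120 minutes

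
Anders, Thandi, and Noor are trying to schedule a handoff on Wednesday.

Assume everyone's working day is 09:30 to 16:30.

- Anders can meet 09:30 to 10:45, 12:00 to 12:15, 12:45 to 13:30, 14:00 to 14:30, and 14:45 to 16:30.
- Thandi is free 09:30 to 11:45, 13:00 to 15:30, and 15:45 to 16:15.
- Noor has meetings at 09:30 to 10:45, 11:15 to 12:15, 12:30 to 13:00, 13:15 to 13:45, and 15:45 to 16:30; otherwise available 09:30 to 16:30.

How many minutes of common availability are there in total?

90 minutes

Noor free within 09:30–16:30: 10:45–11:15, 12:15–12:30, 13:00–13:15, 13:45–15:45.
Anders ∩ Thandi: 09:30–10:45, 13:00–13:30, 14:00–14:30, 14:45–15:30, 15:45–16:15.
Anders ∩ Thandi ∩ Noor: 13:00–13:15, 14:00–14:30, 14:45–15:30.
Total common minutes: 15 + 30 + 45 = 90.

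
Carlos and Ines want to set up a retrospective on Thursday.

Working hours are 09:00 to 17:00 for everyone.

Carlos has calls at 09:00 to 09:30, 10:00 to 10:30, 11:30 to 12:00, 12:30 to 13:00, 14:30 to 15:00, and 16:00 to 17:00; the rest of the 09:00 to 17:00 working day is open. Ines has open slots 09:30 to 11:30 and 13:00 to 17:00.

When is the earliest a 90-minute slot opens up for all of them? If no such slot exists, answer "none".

Carlos free within 09:00–17:00: 09:30–10:00, 10:30–11:30, 12:00–12:30, 13:00–14:30, 15:00–16:00.
Carlos ∩ Ines: 09:30–10:00, 10:30–11:30, 13:00–14:30, 15:00–16:00.
Windows ≥ 90 min: 13:00–14:30.
Earliest such window starts at 13:00.

13:00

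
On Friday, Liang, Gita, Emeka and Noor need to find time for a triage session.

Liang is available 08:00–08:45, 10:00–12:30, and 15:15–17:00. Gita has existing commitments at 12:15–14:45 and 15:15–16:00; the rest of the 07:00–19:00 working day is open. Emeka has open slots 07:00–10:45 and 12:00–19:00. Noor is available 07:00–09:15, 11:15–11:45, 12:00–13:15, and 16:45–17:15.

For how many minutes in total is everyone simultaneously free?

Gita free within 07:00–19:00: 07:00–12:15, 14:45–15:15, 16:00–19:00.
Liang ∩ Gita: 08:00–08:45, 10:00–12:15, 16:00–17:00.
Liang ∩ Gita ∩ Emeka: 08:00–08:45, 10:00–10:45, 12:00–12:15, 16:00–17:00.
Liang ∩ Gita ∩ Emeka ∩ Noor: 08:00–08:45, 12:00–12:15, 16:45–17:00.
Total common minutes: 45 + 15 + 15 = 75.

75 minutes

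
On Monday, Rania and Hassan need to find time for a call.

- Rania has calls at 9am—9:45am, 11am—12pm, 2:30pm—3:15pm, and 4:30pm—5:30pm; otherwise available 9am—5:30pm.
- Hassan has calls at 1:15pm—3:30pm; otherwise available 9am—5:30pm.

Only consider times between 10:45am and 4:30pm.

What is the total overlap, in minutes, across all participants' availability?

150 minutes

Rania free within 09:00–17:30: 09:45–11:00, 12:00–14:30, 15:15–16:30.
Hassan free within 09:00–17:30: 09:00–13:15, 15:30–17:30.
Rania ∩ Hassan: 09:45–11:00, 12:00–13:15, 15:30–16:30.
Restricted to 10:45–16:30: 10:45–11:00, 12:00–13:15, 15:30–16:30.
Total common minutes: 15 + 75 + 60 = 150.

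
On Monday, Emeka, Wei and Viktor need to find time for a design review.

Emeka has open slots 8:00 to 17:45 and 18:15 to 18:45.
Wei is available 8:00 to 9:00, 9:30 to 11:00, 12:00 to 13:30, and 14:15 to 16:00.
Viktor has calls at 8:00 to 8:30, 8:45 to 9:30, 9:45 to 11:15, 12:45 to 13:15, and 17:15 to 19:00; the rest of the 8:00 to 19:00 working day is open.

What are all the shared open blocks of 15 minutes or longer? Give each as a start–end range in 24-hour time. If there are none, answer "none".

Viktor free within 08:00–19:00: 08:30–08:45, 09:30–09:45, 11:15–12:45, 13:15–17:15.
Emeka ∩ Wei: 08:00–09:00, 09:30–11:00, 12:00–13:30, 14:15–16:00.
Emeka ∩ Wei ∩ Viktor: 08:30–08:45, 09:30–09:45, 12:00–12:45, 13:15–13:30, 14:15–16:00.
Windows ≥ 15 min: 08:30–08:45, 09:30–09:45, 12:00–12:45, 13:15–13:30, 14:15–16:00.

08:30–08:45, 09:30–09:45, 12:00–12:45, 13:15–13:30, 14:15–16:00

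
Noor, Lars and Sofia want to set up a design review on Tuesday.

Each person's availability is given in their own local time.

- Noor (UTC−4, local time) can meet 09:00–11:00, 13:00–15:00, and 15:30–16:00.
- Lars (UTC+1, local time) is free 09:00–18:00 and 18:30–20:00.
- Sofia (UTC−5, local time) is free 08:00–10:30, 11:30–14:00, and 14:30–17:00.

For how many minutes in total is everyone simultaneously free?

Noor → UTC: 13:00–15:00, 17:00–19:00, 19:30–20:00.
Lars → UTC: 08:00–17:00, 17:30–19:00.
Sofia → UTC: 13:00–15:30, 16:30–19:00, 19:30–22:00.
Noor ∩ Lars: 13:00–15:00, 17:30–19:00.
Noor ∩ Lars ∩ Sofia: 13:00–15:00, 17:30–19:00.
Total common minutes: 120 + 90 = 210.

210 minutes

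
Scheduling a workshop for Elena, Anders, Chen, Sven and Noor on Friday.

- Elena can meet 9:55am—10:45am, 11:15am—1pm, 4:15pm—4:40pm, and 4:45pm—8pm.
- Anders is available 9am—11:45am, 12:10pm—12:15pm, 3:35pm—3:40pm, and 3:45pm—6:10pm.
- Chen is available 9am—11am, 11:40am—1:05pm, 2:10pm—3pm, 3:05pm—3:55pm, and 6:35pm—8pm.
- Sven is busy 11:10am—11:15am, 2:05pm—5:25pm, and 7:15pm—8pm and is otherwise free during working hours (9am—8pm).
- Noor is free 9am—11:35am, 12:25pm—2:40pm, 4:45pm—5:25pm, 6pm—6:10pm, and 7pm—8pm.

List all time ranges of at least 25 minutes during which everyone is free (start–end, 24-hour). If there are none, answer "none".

Sven free within 09:00–20:00: 09:00–11:10, 11:15–14:05, 17:25–19:15.
Elena ∩ Anders: 09:55–10:45, 11:15–11:45, 12:10–12:15, 16:15–16:40, 16:45–18:10.
Elena ∩ Anders ∩ Chen: 09:55–10:45, 11:40–11:45, 12:10–12:15.
Elena ∩ Anders ∩ Chen ∩ Sven: 09:55–10:45, 11:40–11:45, 12:10–12:15.
Elena ∩ Anders ∩ Chen ∩ Sven ∩ Noor: 09:55–10:45.
Windows ≥ 25 min: 09:55–10:45.

09:55–10:45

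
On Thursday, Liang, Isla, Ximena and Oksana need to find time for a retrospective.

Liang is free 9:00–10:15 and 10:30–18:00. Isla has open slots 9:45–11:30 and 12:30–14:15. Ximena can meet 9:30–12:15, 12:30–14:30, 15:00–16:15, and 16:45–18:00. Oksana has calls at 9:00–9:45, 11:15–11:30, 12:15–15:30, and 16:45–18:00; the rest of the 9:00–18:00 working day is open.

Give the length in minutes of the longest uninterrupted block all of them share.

45 minutes

Oksana free within 09:00–18:00: 09:45–11:15, 11:30–12:15, 15:30–16:45.
Liang ∩ Isla: 09:45–10:15, 10:30–11:30, 12:30–14:15.
Liang ∩ Isla ∩ Ximena: 09:45–10:15, 10:30–11:30, 12:30–14:15.
Liang ∩ Isla ∩ Ximena ∩ Oksana: 09:45–10:15, 10:30–11:15.
Common window lengths: 30, 45 min; longest is 45.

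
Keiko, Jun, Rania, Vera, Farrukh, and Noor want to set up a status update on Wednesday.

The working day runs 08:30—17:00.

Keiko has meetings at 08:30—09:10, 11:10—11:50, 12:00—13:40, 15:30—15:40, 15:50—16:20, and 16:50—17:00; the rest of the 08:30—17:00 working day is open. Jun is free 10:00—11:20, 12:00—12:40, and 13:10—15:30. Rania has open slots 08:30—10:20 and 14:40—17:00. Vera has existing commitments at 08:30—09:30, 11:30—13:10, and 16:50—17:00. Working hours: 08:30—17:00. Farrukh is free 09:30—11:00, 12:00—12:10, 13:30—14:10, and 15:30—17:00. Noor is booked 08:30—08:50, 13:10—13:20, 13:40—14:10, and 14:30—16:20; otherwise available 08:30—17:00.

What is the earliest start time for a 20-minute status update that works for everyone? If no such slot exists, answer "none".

Keiko free within 08:30–17:00: 09:10–11:10, 11:50–12:00, 13:40–15:30, 15:40–15:50, 16:20–16:50.
Vera free within 08:30–17:00: 09:30–11:30, 13:10–16:50.
Noor free within 08:30–17:00: 08:50–13:10, 13:20–13:40, 14:10–14:30, 16:20–17:00.
Keiko ∩ Jun: 10:00–11:10, 13:40–15:30.
Keiko ∩ Jun ∩ Rania: 10:00–10:20, 14:40–15:30.
Keiko ∩ Jun ∩ Rania ∩ Vera: 10:00–10:20, 14:40–15:30.
Keiko ∩ Jun ∩ Rania ∩ Vera ∩ Farrukh: 10:00–10:20.
Keiko ∩ Jun ∩ Rania ∩ Vera ∩ Farrukh ∩ Noor: 10:00–10:20.
Windows ≥ 20 min: 10:00–10:20.
Earliest such window starts at 10:00.

10:00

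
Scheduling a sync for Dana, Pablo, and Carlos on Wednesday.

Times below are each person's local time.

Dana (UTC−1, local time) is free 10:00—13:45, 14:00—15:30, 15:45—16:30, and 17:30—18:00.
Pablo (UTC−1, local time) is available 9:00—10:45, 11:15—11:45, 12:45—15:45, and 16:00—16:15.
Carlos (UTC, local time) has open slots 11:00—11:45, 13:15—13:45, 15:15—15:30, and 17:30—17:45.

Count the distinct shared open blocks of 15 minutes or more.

2

Dana → UTC: 11:00–14:45, 15:00–16:30, 16:45–17:30, 18:30–19:00.
Pablo → UTC: 10:00–11:45, 12:15–12:45, 13:45–16:45, 17:00–17:15.
Carlos → UTC: 11:00–11:45, 13:15–13:45, 15:15–15:30, 17:30–17:45.
Dana ∩ Pablo: 11:00–11:45, 12:15–12:45, 13:45–14:45, 15:00–16:30, 17:00–17:15.
Dana ∩ Pablo ∩ Carlos: 11:00–11:45, 15:15–15:30.
Windows ≥ 15 min: 11:00–11:45, 15:15–15:30.
That's 2 windows.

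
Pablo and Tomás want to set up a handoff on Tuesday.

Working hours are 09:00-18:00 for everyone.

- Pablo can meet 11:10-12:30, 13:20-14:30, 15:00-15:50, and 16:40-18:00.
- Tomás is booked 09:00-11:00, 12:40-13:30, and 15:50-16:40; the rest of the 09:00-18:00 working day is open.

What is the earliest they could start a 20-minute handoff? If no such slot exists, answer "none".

Tomás free within 09:00–18:00: 11:00–12:40, 13:30–15:50, 16:40–18:00.
Pablo ∩ Tomás: 11:10–12:30, 13:30–14:30, 15:00–15:50, 16:40–18:00.
Windows ≥ 20 min: 11:10–12:30, 13:30–14:30, 15:00–15:50, 16:40–18:00.
Earliest such window starts at 11:10.

11:10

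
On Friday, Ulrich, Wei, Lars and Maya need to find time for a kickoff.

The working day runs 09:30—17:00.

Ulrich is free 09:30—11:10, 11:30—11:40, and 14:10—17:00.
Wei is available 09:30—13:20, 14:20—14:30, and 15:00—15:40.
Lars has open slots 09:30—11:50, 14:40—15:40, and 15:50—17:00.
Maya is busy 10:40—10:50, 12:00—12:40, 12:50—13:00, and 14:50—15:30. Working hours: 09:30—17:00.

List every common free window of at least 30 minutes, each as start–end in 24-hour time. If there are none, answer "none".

Maya free within 09:30–17:00: 09:30–10:40, 10:50–12:00, 12:40–12:50, 13:00–14:50, 15:30–17:00.
Ulrich ∩ Wei: 09:30–11:10, 11:30–11:40, 14:20–14:30, 15:00–15:40.
Ulrich ∩ Wei ∩ Lars: 09:30–11:10, 11:30–11:40, 15:00–15:40.
Ulrich ∩ Wei ∩ Lars ∩ Maya: 09:30–10:40, 10:50–11:10, 11:30–11:40, 15:30–15:40.
Windows ≥ 30 min: 09:30–10:40.

09:30–10:40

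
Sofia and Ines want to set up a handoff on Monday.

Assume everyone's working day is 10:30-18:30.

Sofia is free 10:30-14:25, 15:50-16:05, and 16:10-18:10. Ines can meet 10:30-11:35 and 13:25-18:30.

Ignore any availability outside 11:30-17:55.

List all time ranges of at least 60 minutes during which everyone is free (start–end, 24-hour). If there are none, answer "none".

13:25–14:25, 16:10–17:55

Sofia ∩ Ines: 10:30–11:35, 13:25–14:25, 15:50–16:05, 16:10–18:10.
Restricted to 11:30–17:55: 11:30–11:35, 13:25–14:25, 15:50–16:05, 16:10–17:55.
Windows ≥ 60 min: 13:25–14:25, 16:10–17:55.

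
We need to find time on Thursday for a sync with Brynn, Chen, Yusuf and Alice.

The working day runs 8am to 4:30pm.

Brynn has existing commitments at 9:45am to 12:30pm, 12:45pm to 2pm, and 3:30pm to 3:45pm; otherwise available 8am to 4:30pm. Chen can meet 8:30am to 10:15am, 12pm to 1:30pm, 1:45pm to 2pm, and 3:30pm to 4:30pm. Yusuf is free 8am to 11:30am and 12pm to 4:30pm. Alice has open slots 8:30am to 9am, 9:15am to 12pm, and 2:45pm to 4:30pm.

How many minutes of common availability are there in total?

Brynn free within 08:00–16:30: 08:00–09:45, 12:30–12:45, 14:00–15:30, 15:45–16:30.
Brynn ∩ Chen: 08:30–09:45, 12:30–12:45, 15:45–16:30.
Brynn ∩ Chen ∩ Yusuf: 08:30–09:45, 12:30–12:45, 15:45–16:30.
Brynn ∩ Chen ∩ Yusuf ∩ Alice: 08:30–09:00, 09:15–09:45, 15:45–16:30.
Total common minutes: 30 + 30 + 45 = 105.

105 minutes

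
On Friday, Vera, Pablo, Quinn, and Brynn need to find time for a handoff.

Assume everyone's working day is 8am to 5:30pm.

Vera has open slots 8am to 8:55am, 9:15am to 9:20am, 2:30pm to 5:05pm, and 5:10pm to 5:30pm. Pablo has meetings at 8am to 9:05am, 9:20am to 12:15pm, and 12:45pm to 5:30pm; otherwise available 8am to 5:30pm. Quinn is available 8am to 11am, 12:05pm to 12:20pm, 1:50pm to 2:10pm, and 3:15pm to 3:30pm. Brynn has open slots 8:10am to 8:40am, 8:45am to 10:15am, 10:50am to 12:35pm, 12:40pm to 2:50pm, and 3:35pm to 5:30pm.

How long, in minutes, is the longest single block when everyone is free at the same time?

Pablo free within 08:00–17:30: 09:05–09:20, 12:15–12:45.
Vera ∩ Pablo: 09:15–09:20.
Vera ∩ Pablo ∩ Quinn: 09:15–09:20.
Vera ∩ Pablo ∩ Quinn ∩ Brynn: 09:15–09:20.
Single common window of 5 minutes.

5 minutes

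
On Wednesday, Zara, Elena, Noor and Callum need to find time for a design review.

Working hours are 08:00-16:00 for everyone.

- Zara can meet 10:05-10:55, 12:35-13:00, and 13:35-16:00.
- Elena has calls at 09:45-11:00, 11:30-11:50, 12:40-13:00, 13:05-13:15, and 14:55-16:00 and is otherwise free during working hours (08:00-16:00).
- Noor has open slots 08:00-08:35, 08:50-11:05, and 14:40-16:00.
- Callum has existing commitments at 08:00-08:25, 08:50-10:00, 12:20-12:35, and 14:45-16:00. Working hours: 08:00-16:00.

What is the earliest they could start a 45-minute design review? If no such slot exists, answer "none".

Elena free within 08:00–16:00: 08:00–09:45, 11:00–11:30, 11:50–12:40, 13:00–13:05, 13:15–14:55.
Callum free within 08:00–16:00: 08:25–08:50, 10:00–12:20, 12:35–14:45.
Zara ∩ Elena: 12:35–12:40, 13:35–14:55.
Zara ∩ Elena ∩ Noor: 14:40–14:55.
Zara ∩ Elena ∩ Noor ∩ Callum: 14:40–14:45.
Windows ≥ 45 min: (none).

none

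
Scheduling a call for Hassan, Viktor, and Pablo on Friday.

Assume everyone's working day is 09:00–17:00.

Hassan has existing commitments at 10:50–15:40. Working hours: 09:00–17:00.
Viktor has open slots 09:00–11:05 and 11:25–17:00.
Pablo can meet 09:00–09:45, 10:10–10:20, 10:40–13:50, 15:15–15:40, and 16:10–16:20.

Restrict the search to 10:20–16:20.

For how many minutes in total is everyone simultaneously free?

Hassan free within 09:00–17:00: 09:00–10:50, 15:40–17:00.
Hassan ∩ Viktor: 09:00–10:50, 15:40–17:00.
Hassan ∩ Viktor ∩ Pablo: 09:00–09:45, 10:10–10:20, 10:40–10:50, 16:10–16:20.
Restricted to 10:20–16:20: 10:40–10:50, 16:10–16:20.
Total common minutes: 10 + 10 = 20.

20 minutes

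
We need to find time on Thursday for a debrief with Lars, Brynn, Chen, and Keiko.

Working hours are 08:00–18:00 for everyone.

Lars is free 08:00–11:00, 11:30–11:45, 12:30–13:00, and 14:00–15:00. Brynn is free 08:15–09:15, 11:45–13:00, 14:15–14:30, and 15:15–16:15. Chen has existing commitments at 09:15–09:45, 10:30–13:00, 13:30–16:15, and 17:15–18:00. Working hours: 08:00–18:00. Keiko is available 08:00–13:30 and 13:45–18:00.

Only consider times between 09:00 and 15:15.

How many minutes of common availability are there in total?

Chen free within 08:00–18:00: 08:00–09:15, 09:45–10:30, 13:00–13:30, 16:15–17:15.
Lars ∩ Brynn: 08:15–09:15, 12:30–13:00, 14:15–14:30.
Lars ∩ Brynn ∩ Chen: 08:15–09:15.
Lars ∩ Brynn ∩ Chen ∩ Keiko: 08:15–09:15.
Restricted to 09:00–15:15: 09:00–09:15.
Total common minutes: 15.

15 minutes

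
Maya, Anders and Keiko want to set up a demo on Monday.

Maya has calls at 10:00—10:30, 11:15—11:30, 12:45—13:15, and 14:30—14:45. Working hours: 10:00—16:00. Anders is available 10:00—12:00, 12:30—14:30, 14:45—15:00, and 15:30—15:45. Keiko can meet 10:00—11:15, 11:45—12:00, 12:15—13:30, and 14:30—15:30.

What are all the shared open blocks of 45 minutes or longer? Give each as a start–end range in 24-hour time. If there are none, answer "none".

Maya free within 10:00–16:00: 10:30–11:15, 11:30–12:45, 13:15–14:30, 14:45–16:00.
Maya ∩ Anders: 10:30–11:15, 11:30–12:00, 12:30–12:45, 13:15–14:30, 14:45–15:00, 15:30–15:45.
Maya ∩ Anders ∩ Keiko: 10:30–11:15, 11:45–12:00, 12:30–12:45, 13:15–13:30, 14:45–15:00.
Windows ≥ 45 min: 10:30–11:15.

10:30–11:15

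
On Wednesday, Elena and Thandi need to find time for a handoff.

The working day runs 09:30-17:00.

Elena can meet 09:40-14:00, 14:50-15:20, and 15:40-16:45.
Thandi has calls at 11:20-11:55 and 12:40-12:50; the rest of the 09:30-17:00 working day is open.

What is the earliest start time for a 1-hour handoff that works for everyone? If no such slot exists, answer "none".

Thandi free within 09:30–17:00: 09:30–11:20, 11:55–12:40, 12:50–17:00.
Elena ∩ Thandi: 09:40–11:20, 11:55–12:40, 12:50–14:00, 14:50–15:20, 15:40–16:45.
Windows ≥ 60 min: 09:40–11:20, 12:50–14:00, 15:40–16:45.
Earliest such window starts at 09:40.

09:40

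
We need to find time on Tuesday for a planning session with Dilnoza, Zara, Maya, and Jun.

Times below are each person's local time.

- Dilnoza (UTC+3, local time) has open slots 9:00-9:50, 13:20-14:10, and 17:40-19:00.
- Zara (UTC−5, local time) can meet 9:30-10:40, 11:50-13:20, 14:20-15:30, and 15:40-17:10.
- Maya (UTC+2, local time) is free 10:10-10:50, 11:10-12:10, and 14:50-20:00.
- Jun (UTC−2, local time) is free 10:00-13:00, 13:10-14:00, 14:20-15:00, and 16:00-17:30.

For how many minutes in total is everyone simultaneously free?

Dilnoza → UTC: 06:00–06:50, 10:20–11:10, 14:40–16:00.
Zara → UTC: 14:30–15:40, 16:50–18:20, 19:20–20:30, 20:40–22:10.
Maya → UTC: 08:10–08:50, 09:10–10:10, 12:50–18:00.
Jun → UTC: 12:00–15:00, 15:10–16:00, 16:20–17:00, 18:00–19:30.
Dilnoza ∩ Zara: 14:40–15:40.
Dilnoza ∩ Zara ∩ Maya: 14:40–15:40.
Dilnoza ∩ Zara ∩ Maya ∩ Jun: 14:40–15:00, 15:10–15:40.
Total common minutes: 20 + 30 = 50.

50 minutes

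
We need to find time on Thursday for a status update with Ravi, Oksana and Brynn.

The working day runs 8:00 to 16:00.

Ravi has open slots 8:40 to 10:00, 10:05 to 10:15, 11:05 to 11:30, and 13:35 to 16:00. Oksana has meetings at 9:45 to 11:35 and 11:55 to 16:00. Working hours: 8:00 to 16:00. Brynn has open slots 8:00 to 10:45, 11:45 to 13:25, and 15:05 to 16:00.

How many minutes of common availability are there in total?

65 minutes

Oksana free within 08:00–16:00: 08:00–09:45, 11:35–11:55.
Ravi ∩ Oksana: 08:40–09:45.
Ravi ∩ Oksana ∩ Brynn: 08:40–09:45.
Total common minutes: 65.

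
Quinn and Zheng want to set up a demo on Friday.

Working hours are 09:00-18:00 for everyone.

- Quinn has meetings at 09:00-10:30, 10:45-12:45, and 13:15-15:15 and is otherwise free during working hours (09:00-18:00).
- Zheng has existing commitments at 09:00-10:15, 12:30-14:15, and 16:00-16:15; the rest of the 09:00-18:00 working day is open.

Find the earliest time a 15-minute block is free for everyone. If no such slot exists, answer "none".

10:30

Quinn free within 09:00–18:00: 10:30–10:45, 12:45–13:15, 15:15–18:00.
Zheng free within 09:00–18:00: 10:15–12:30, 14:15–16:00, 16:15–18:00.
Quinn ∩ Zheng: 10:30–10:45, 15:15–16:00, 16:15–18:00.
Windows ≥ 15 min: 10:30–10:45, 15:15–16:00, 16:15–18:00.
Earliest such window starts at 10:30.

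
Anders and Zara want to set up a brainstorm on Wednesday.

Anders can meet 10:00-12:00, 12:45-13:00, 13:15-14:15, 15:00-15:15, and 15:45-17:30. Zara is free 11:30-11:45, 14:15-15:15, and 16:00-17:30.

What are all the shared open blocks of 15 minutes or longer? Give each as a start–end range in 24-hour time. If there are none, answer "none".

Anders ∩ Zara: 11:30–11:45, 15:00–15:15, 16:00–17:30.
Windows ≥ 15 min: 11:30–11:45, 15:00–15:15, 16:00–17:30.

11:30–11:45, 15:00–15:15, 16:00–17:30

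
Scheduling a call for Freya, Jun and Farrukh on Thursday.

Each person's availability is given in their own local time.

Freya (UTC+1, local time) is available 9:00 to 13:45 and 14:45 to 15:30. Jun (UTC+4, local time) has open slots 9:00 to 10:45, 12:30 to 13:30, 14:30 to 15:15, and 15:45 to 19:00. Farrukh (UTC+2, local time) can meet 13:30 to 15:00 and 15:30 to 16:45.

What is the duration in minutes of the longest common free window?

60 minutes

Freya → UTC: 08:00–12:45, 13:45–14:30.
Jun → UTC: 05:00–06:45, 08:30–09:30, 10:30–11:15, 11:45–15:00.
Farrukh → UTC: 11:30–13:00, 13:30–14:45.
Freya ∩ Jun: 08:30–09:30, 10:30–11:15, 11:45–12:45, 13:45–14:30.
Freya ∩ Jun ∩ Farrukh: 11:45–12:45, 13:45–14:30.
Common window lengths: 60, 45 min; longest is 60.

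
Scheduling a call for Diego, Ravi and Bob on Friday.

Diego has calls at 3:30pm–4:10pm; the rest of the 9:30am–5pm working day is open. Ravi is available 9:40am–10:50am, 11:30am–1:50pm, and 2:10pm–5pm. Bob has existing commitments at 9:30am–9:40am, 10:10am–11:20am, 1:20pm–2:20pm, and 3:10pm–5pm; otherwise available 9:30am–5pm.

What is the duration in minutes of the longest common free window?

110 minutes

Diego free within 09:30–17:00: 09:30–15:30, 16:10–17:00.
Bob free within 09:30–17:00: 09:40–10:10, 11:20–13:20, 14:20–15:10.
Diego ∩ Ravi: 09:40–10:50, 11:30–13:50, 14:10–15:30, 16:10–17:00.
Diego ∩ Ravi ∩ Bob: 09:40–10:10, 11:30–13:20, 14:20–15:10.
Common window lengths: 30, 110, 50 min; longest is 110.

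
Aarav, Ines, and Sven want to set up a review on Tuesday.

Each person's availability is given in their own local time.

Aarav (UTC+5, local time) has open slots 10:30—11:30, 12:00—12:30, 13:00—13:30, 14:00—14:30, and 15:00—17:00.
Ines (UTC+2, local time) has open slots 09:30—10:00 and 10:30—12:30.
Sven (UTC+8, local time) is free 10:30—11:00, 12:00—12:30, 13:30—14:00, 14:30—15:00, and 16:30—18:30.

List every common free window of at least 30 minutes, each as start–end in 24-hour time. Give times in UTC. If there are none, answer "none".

09:00–09:30, 10:00–10:30

Aarav → UTC: 05:30–06:30, 07:00–07:30, 08:00–08:30, 09:00–09:30, 10:00–12:00.
Ines → UTC: 07:30–08:00, 08:30–10:30.
Sven → UTC: 02:30–03:00, 04:00–04:30, 05:30–06:00, 06:30–07:00, 08:30–10:30.
Aarav ∩ Ines: 09:00–09:30, 10:00–10:30.
Aarav ∩ Ines ∩ Sven: 09:00–09:30, 10:00–10:30.
Windows ≥ 30 min: 09:00–09:30, 10:00–10:30.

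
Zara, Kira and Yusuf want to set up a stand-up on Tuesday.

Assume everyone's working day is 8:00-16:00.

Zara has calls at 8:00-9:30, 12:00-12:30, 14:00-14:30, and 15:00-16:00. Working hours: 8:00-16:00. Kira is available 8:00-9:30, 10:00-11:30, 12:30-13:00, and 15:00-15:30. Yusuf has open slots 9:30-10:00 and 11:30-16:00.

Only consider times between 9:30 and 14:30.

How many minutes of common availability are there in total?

Zara free within 08:00–16:00: 09:30–12:00, 12:30–14:00, 14:30–15:00.
Zara ∩ Kira: 10:00–11:30, 12:30–13:00.
Zara ∩ Kira ∩ Yusuf: 12:30–13:00.
Restricted to 09:30–14:30: 12:30–13:00.
Total common minutes: 30.

30 minutes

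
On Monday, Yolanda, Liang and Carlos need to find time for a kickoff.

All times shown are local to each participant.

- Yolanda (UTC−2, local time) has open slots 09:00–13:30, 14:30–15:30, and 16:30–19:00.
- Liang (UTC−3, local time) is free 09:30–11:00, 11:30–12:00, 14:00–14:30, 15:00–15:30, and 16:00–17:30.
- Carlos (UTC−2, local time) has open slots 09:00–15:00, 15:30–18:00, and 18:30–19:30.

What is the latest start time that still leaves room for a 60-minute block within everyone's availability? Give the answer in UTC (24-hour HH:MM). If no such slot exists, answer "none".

Yolanda → UTC: 11:00–15:30, 16:30–17:30, 18:30–21:00.
Liang → UTC: 12:30–14:00, 14:30–15:00, 17:00–17:30, 18:00–18:30, 19:00–20:30.
Carlos → UTC: 11:00–17:00, 17:30–20:00, 20:30–21:30.
Yolanda ∩ Liang: 12:30–14:00, 14:30–15:00, 17:00–17:30, 19:00–20:30.
Yolanda ∩ Liang ∩ Carlos: 12:30–14:00, 14:30–15:00, 19:00–20:00.
Windows ≥ 60 min: 12:30–14:00, 19:00–20:00.
Latest start in the last window 19:00–20:00 is 20:00 − 60 min = 19:00.

19:00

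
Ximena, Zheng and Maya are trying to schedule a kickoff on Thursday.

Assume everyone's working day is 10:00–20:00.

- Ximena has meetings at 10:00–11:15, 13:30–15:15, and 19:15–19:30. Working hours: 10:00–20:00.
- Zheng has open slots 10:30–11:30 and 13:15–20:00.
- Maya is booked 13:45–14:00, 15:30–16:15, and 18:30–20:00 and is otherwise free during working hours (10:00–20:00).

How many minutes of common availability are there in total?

Ximena free within 10:00–20:00: 11:15–13:30, 15:15–19:15, 19:30–20:00.
Maya free within 10:00–20:00: 10:00–13:45, 14:00–15:30, 16:15–18:30.
Ximena ∩ Zheng: 11:15–11:30, 13:15–13:30, 15:15–19:15, 19:30–20:00.
Ximena ∩ Zheng ∩ Maya: 11:15–11:30, 13:15–13:30, 15:15–15:30, 16:15–18:30.
Total common minutes: 15 + 15 + 15 + 135 = 180.

180 minutes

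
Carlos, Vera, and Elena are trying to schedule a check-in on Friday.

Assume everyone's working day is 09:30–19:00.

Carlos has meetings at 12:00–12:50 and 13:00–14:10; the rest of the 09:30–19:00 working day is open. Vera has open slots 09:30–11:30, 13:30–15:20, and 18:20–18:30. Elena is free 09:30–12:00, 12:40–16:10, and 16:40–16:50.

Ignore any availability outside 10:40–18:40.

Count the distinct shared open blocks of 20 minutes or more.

2

Carlos free within 09:30–19:00: 09:30–12:00, 12:50–13:00, 14:10–19:00.
Carlos ∩ Vera: 09:30–11:30, 14:10–15:20, 18:20–18:30.
Carlos ∩ Vera ∩ Elena: 09:30–11:30, 14:10–15:20.
Restricted to 10:40–18:40: 10:40–11:30, 14:10–15:20.
Windows ≥ 20 min: 10:40–11:30, 14:10–15:20.
That's 2 windows.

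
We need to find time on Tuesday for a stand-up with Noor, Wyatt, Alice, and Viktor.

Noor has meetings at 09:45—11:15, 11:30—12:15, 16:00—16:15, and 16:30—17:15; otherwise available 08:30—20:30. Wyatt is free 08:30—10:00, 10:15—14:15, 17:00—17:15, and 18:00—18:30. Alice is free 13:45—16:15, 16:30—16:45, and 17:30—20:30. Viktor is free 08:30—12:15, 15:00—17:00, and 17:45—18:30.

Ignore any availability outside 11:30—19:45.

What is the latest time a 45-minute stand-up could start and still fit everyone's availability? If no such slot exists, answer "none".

Noor free within 08:30–20:30: 08:30–09:45, 11:15–11:30, 12:15–16:00, 16:15–16:30, 17:15–20:30.
Noor ∩ Wyatt: 08:30–09:45, 11:15–11:30, 12:15–14:15, 18:00–18:30.
Noor ∩ Wyatt ∩ Alice: 13:45–14:15, 18:00–18:30.
Noor ∩ Wyatt ∩ Alice ∩ Viktor: 18:00–18:30.
Restricted to 11:30–19:45: 18:00–18:30.
Windows ≥ 45 min: (none).

none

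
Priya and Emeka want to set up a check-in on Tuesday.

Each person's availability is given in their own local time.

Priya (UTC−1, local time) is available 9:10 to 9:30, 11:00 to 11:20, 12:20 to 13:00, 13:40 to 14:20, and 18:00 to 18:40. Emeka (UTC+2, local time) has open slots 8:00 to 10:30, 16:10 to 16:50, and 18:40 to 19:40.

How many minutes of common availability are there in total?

Priya → UTC: 10:10–10:30, 12:00–12:20, 13:20–14:00, 14:40–15:20, 19:00–19:40.
Emeka → UTC: 06:00–08:30, 14:10–14:50, 16:40–17:40.
Priya ∩ Emeka: 14:40–14:50.
Total common minutes: 10.

10 minutes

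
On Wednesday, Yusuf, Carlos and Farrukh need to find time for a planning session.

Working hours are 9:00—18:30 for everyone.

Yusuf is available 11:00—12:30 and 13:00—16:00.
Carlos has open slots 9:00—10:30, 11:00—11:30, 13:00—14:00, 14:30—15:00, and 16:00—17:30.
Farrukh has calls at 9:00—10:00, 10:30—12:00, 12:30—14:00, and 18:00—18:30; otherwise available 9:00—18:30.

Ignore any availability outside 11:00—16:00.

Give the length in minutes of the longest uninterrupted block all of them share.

30 minutes

Farrukh free within 09:00–18:30: 10:00–10:30, 12:00–12:30, 14:00–18:00.
Yusuf ∩ Carlos: 11:00–11:30, 13:00–14:00, 14:30–15:00.
Yusuf ∩ Carlos ∩ Farrukh: 14:30–15:00.
Restricted to 11:00–16:00: 14:30–15:00.
Single common window of 30 minutes.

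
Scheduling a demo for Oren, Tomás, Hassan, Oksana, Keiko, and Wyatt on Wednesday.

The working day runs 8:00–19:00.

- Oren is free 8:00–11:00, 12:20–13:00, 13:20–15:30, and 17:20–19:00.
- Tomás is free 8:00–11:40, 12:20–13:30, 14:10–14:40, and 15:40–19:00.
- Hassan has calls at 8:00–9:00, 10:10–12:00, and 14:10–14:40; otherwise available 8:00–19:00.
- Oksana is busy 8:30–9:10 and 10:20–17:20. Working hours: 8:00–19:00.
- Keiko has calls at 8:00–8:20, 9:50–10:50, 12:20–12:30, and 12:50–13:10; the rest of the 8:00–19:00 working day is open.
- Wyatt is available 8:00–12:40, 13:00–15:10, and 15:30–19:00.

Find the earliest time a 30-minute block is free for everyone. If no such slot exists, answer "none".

09:10

Hassan free within 08:00–19:00: 09:00–10:10, 12:00–14:10, 14:40–19:00.
Oksana free within 08:00–19:00: 08:00–08:30, 09:10–10:20, 17:20–19:00.
Keiko free within 08:00–19:00: 08:20–09:50, 10:50–12:20, 12:30–12:50, 13:10–19:00.
Oren ∩ Tomás: 08:00–11:00, 12:20–13:00, 13:20–13:30, 14:10–14:40, 17:20–19:00.
Oren ∩ Tomás ∩ Hassan: 09:00–10:10, 12:20–13:00, 13:20–13:30, 17:20–19:00.
Oren ∩ Tomás ∩ Hassan ∩ Oksana: 09:10–10:10, 17:20–19:00.
Oren ∩ Tomás ∩ Hassan ∩ Oksana ∩ Keiko: 09:10–09:50, 17:20–19:00.
Oren ∩ Tomás ∩ Hassan ∩ Oksana ∩ Keiko ∩ Wyatt: 09:10–09:50, 17:20–19:00.
Windows ≥ 30 min: 09:10–09:50, 17:20–19:00.
Earliest such window starts at 09:10.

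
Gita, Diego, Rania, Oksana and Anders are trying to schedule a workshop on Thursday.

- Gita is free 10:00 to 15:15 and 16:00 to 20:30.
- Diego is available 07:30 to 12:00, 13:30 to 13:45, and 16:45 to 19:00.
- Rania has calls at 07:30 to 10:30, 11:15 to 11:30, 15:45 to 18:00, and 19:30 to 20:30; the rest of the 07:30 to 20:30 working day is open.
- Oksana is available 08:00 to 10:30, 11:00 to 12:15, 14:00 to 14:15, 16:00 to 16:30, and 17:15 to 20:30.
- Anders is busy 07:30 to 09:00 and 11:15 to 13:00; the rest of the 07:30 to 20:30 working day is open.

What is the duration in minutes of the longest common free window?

60 minutes

Rania free within 07:30–20:30: 10:30–11:15, 11:30–15:45, 18:00–19:30.
Anders free within 07:30–20:30: 09:00–11:15, 13:00–20:30.
Gita ∩ Diego: 10:00–12:00, 13:30–13:45, 16:45–19:00.
Gita ∩ Diego ∩ Rania: 10:30–11:15, 11:30–12:00, 13:30–13:45, 18:00–19:00.
Gita ∩ Diego ∩ Rania ∩ Oksana: 11:00–11:15, 11:30–12:00, 18:00–19:00.
Gita ∩ Diego ∩ Rania ∩ Oksana ∩ Anders: 11:00–11:15, 18:00–19:00.
Common window lengths: 15, 60 min; longest is 60.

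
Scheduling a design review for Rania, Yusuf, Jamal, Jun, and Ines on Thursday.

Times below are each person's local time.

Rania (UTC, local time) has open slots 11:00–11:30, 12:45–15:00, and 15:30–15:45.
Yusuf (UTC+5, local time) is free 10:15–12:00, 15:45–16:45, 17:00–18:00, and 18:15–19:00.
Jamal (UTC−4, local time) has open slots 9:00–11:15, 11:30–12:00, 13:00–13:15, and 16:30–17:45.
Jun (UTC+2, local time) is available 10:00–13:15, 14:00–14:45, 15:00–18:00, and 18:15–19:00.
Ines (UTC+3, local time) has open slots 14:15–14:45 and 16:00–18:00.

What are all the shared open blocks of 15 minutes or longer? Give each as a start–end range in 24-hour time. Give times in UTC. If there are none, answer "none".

13:15–14:00

Rania → UTC: 11:00–11:30, 12:45–15:00, 15:30–15:45.
Yusuf → UTC: 05:15–07:00, 10:45–11:45, 12:00–13:00, 13:15–14:00.
Jamal → UTC: 13:00–15:15, 15:30–16:00, 17:00–17:15, 20:30–21:45.
Jun → UTC: 08:00–11:15, 12:00–12:45, 13:00–16:00, 16:15–17:00.
Ines → UTC: 11:15–11:45, 13:00–15:00.
Rania ∩ Yusuf: 11:00–11:30, 12:45–13:00, 13:15–14:00.
Rania ∩ Yusuf ∩ Jamal: 13:15–14:00.
Rania ∩ Yusuf ∩ Jamal ∩ Jun: 13:15–14:00.
Rania ∩ Yusuf ∩ Jamal ∩ Jun ∩ Ines: 13:15–14:00.
Windows ≥ 15 min: 13:15–14:00.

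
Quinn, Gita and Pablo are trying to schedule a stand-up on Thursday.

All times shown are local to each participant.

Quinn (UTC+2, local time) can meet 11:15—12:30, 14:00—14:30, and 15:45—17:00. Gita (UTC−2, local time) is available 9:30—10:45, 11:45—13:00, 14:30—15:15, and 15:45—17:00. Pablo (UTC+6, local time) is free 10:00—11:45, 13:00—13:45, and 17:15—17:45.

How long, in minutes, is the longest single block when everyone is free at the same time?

0 minutes

Quinn → UTC: 09:15–10:30, 12:00–12:30, 13:45–15:00.
Gita → UTC: 11:30–12:45, 13:45–15:00, 16:30–17:15, 17:45–19:00.
Pablo → UTC: 04:00–05:45, 07:00–07:45, 11:15–11:45.
Quinn ∩ Gita: 12:00–12:30, 13:45–15:00.
Quinn ∩ Gita ∩ Pablo: (none).
No common window.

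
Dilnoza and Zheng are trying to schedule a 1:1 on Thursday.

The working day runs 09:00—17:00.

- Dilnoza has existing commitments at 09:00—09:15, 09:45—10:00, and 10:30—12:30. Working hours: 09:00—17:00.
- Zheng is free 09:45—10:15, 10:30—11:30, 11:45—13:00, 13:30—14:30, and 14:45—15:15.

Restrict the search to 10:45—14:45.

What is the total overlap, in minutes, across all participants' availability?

Dilnoza free within 09:00–17:00: 09:15–09:45, 10:00–10:30, 12:30–17:00.
Dilnoza ∩ Zheng: 10:00–10:15, 12:30–13:00, 13:30–14:30, 14:45–15:15.
Restricted to 10:45–14:45: 12:30–13:00, 13:30–14:30.
Total common minutes: 30 + 60 = 90.

90 minutes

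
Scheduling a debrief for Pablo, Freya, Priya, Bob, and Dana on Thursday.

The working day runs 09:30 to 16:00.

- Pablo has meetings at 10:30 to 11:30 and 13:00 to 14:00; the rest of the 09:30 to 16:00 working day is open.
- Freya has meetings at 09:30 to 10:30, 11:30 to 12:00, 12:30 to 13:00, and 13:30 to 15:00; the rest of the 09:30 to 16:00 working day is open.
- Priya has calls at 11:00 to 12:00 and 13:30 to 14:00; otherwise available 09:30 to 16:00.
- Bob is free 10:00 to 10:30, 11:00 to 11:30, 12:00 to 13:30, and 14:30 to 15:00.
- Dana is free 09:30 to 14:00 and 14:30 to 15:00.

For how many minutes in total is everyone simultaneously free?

30 minutes

Pablo free within 09:30–16:00: 09:30–10:30, 11:30–13:00, 14:00–16:00.
Freya free within 09:30–16:00: 10:30–11:30, 12:00–12:30, 13:00–13:30, 15:00–16:00.
Priya free within 09:30–16:00: 09:30–11:00, 12:00–13:30, 14:00–16:00.
Pablo ∩ Freya: 12:00–12:30, 15:00–16:00.
Pablo ∩ Freya ∩ Priya: 12:00–12:30, 15:00–16:00.
Pablo ∩ Freya ∩ Priya ∩ Bob: 12:00–12:30.
Pablo ∩ Freya ∩ Priya ∩ Bob ∩ Dana: 12:00–12:30.
Total common minutes: 30.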